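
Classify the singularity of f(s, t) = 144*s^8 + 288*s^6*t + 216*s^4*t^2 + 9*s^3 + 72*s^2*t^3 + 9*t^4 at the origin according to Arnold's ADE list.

The Hessian of f at 0 is [[0, 0], [0, 0]] with rank 0, so corank 2. A Groebner basis of the Jacobian ideal J(f) in C{s,t} is {t^3, s^2}; counting standard monomials gives mu = 6. Corank 2; j^3 = 9*s^3 is a perfect cube, so E-series; the 4-jet and mu = 6 give E_6.

E6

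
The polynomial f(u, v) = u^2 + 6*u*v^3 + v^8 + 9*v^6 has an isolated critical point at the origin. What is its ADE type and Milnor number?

Type A_{7}, Milnor number mu = 7.

The Hessian of f at 0 has rank 1. Corank 1: A-series; mu = 7 gives A_7.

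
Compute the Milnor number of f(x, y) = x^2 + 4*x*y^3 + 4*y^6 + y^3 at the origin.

The Hessian of f at 0 is [[2, 0], [0, 0]] with rank 1, so corank 1. A Groebner basis of the Jacobian ideal J(f) in C{x,y} is {y^2, x}; counting standard monomials gives mu = 2. Corank 1: A-series; mu = 2 gives A_2.

2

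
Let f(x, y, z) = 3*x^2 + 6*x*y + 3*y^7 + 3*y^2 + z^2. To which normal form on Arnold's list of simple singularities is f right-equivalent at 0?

The Hessian of f at 0 is [[6, 6, 0], [6, 6, 0], [0, 0, 2]] with rank 2, so corank 1. A Groebner basis of the Jacobian ideal J(f) in C{x,y,z} is {y^6, x + y, z}; counting standard monomials gives mu = 6. Corank 1: A-series; mu = 6 gives A_6.

A_{6}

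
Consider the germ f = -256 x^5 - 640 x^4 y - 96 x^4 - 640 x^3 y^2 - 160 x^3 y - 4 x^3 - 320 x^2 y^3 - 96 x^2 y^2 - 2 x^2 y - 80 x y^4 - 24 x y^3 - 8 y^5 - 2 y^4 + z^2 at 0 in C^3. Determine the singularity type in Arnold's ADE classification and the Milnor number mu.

Type D5, Milnor number mu = 5.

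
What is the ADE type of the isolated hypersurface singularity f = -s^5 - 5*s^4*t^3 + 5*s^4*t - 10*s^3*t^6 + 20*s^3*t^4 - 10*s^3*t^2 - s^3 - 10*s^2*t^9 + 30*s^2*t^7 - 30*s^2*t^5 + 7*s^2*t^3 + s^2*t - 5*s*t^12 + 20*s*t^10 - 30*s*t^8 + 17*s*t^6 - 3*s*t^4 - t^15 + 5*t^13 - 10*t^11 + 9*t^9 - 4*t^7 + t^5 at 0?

The Hessian of f at 0 is [[0, 0], [0, 0]] with rank 0, so corank 2. A Groebner basis of the Jacobian ideal J(f) in C{s,t} is {s*t/6 + t^4, s*t^2, s^2 - 5*s*t/6}; counting standard monomials gives mu = 6. Corank 2; j^3 = -s^2*(s - t) has shape L^2 M (L != M), so D-series; mu = 6 gives D_6.

D_{6}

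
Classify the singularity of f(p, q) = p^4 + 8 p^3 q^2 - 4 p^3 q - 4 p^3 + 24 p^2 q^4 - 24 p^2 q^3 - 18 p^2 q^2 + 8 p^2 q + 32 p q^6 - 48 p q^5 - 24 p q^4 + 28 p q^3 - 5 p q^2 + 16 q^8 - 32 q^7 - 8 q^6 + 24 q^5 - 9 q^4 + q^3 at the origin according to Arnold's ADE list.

D_5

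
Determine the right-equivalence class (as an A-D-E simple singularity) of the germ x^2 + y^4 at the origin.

A3

The Hessian of f at 0 has rank 1. Corank 1: A-series; mu = 3 gives A_3.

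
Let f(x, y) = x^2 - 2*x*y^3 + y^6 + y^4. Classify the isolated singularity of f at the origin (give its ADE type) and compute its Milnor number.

The Hessian of f at 0 has rank 1. Corank 1: A-series; mu = 3 gives A_3.

Type A_{3}, Milnor number mu = 3.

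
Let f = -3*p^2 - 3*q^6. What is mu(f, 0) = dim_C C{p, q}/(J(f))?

5

The Hessian of f at 0 has rank 1. Corank 1: A-series; mu = 5 gives A_5.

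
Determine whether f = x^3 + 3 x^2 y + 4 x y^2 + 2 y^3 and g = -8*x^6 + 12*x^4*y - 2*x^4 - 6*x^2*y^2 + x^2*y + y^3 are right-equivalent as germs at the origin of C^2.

The Hessian of f at 0 has rank 0. Corank 2; j^3 = (x + y)*(x^2 + 2*x*y + 2*y^2) splits into three distinct lines over C (the quadratic factor has nonzero discriminant), so D_4. The Hessian of g at 0 has rank 0. Corank 2; j^3 = y*(x^2 + y^2) splits into three distinct lines over C (the quadratic factor has nonzero discriminant), so D_4. Both have type D_4, hence right-equivalent.

Yes.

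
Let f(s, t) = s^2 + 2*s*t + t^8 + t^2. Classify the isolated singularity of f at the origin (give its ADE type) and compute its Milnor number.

The Hessian of f at 0 is [[2, 2], [2, 2]] with rank 1, so corank 1. A Groebner basis of the Jacobian ideal J(f) in C{s,t} is {t^7, s + t}; counting standard monomials gives mu = 7. Corank 1: A-series; mu = 7 gives A_7.

Type A_7, Milnor number mu = 7.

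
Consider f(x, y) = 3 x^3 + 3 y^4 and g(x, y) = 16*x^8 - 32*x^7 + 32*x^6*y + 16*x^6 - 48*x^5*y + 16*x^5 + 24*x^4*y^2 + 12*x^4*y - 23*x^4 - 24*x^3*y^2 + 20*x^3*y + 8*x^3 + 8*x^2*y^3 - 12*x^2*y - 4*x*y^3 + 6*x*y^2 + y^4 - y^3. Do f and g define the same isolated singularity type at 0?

The Hessian of f at 0 has rank 0. Corank 2; j^3 = 3*x^3 is a perfect cube, so E-series; the 4-jet and mu = 6 give E_6. The Hessian of g at 0 has rank 0. Corank 2; j^3 = (2*x - y)^3 is a perfect cube, so E-series; the 4-jet and mu = 6 give E_6. Both have type E_6, hence right-equivalent.

Yes.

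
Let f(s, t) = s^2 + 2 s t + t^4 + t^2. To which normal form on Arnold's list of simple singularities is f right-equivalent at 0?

The Hessian of f at 0 has rank 1. Corank 1: A-series; mu = 3 gives A_3.

A_3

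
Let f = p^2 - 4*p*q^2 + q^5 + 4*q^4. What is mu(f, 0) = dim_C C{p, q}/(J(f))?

4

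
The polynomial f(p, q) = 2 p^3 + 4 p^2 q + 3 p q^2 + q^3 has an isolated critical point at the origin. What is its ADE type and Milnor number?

Type D4, Milnor number mu = 4.

The Hessian of f at 0 is [[0, 0], [0, 0]] with rank 0, so corank 2. A Groebner basis of the Jacobian ideal J(f) in C{p,q} is {q^3, p^2 - 3*q^2/2, p*q + 3*q^2/2}; counting standard monomials gives mu = 4. Corank 2; j^3 = (p + q)*(2*p^2 + 2*p*q + q^2) splits into three distinct lines over C (the quadratic factor has nonzero discriminant), so D_4.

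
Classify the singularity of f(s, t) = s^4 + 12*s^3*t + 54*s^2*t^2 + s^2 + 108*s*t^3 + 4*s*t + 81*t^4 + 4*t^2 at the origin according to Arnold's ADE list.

A3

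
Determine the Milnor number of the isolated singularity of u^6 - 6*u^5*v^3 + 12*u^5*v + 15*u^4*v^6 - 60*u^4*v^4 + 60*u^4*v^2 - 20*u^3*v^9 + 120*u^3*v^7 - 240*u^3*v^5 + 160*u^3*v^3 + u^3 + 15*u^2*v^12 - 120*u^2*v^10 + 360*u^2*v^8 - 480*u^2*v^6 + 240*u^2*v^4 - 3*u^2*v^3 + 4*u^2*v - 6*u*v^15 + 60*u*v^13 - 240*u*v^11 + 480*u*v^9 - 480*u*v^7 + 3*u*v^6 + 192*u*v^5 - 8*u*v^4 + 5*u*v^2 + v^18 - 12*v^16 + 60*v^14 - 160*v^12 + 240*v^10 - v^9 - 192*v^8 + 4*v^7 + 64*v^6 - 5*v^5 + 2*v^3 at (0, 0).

7

The Hessian of f at 0 is [[0, 0], [0, 0]] with rank 0, so corank 2. A Groebner basis of the Jacobian ideal J(f) in C{u,v} is {-u^2 - 3*u*v + v^4 - 2*v^2, u^3 + u^2/2 + u*v + v^3 + v^2/2, u^2*v - u^2/3 - 2*u*v/3 - v^3 - v^2/3, u^2/6 + u*v^2 + u*v/3 + v^3 + v^2/6}; counting standard monomials gives mu = 7. Corank 2; j^3 = (u + v)^2*(u + 2*v) has shape L^2 M (L != M), so D-series; mu = 7 gives D_7.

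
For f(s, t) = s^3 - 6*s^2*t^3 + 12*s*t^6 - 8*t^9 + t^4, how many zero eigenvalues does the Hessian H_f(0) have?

The Hessian at 0 is [[0, 0], [0, 0]] of rank 0; hence corank 2.

2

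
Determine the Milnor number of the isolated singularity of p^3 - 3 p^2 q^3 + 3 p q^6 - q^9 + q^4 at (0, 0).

The Hessian of f at 0 is [[0, 0], [0, 0]] with rank 0, so corank 2. A Groebner basis of the Jacobian ideal J(f) in C{p,q} is {q^3, p^2}; counting standard monomials gives mu = 6. Corank 2; j^3 = p^3 is a perfect cube, so E-series; the 4-jet and mu = 6 give E_6.

6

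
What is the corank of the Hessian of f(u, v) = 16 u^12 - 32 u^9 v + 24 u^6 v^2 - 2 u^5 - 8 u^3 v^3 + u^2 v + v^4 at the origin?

Hessian at 0 has rank 0.

2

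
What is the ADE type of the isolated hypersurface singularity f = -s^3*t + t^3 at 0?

E7

The Hessian of f at 0 is [[0, 0], [0, 0]] with rank 0, so corank 2. A Groebner basis of the Jacobian ideal J(f) in C{s,t} is {s^3 - 3*t^2, s^2*t, t^3}; counting standard monomials gives mu = 7. Corank 2; j^3 = t^3 is a perfect cube, so E-series; the 4-jet and mu = 7 give E_7.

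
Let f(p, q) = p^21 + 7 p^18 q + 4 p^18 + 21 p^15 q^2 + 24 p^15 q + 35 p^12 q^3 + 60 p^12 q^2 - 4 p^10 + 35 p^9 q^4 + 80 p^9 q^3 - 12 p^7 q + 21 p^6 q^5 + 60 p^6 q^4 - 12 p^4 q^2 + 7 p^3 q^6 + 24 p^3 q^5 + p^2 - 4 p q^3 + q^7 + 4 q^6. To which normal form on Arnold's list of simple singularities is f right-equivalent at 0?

A6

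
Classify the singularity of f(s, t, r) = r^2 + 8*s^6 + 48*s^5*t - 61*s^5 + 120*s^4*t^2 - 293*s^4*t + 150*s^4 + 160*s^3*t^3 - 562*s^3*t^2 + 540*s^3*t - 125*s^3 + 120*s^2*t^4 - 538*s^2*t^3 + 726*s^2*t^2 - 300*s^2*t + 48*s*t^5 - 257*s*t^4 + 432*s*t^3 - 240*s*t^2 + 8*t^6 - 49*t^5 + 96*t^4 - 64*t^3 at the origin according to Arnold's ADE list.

The Hessian of f at 0 is [[0, 0, 0], [0, 0, 0], [0, 0, 2]] with rank 1, so corank 2. A Groebner basis of the Jacobian ideal J(f) in C{s,t,r} is {-53125*s^2/32 + s*t^3 + 425*s*t^2/8 - 10625*s*t/4 + 85*t^3/2 - 2125*t^2/2, 15625*s^2/8 - 125*s*t^2/2 + 3125*s*t + t^4 - 50*t^3 + 1250*t^2, s^3 + 15*s^2/2 - 54*s*t^2/25 + 12*s*t - 152*t^3/125 + 24*t^2/5, s^2*t - 25*s^2/8 + 17*s*t^2/10 - 5*s*t + 18*t^3/25 - 2*t^2, r}; counting standard monomials gives mu = 8. Corank 2; j^3 = -(5*s + 4*t)^3 is a perfect cube, so E-series; the 5-jet and mu = 8 give E_8.

E8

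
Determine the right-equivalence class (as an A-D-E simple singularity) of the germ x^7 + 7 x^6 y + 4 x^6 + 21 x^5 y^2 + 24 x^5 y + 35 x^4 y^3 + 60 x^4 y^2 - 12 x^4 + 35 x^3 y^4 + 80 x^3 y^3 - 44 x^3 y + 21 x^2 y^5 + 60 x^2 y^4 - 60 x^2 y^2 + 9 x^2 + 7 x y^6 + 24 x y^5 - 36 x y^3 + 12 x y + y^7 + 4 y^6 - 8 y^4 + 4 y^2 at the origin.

The Hessian of f at 0 is [[18, 12], [12, 8]] with rank 1, so corank 1. A Groebner basis of the Jacobian ideal J(f) in C{x,y} is {-81*x*y/2 + y^4 - 27*y^2, x*y^2 - 9*x/2 + 7*y^3/9 - 3*y, x^2 + 4*x*y/3 + 4*y^2/9}; counting standard monomials gives mu = 6. Corank 1: A-series; mu = 6 gives A_6.

A_{6}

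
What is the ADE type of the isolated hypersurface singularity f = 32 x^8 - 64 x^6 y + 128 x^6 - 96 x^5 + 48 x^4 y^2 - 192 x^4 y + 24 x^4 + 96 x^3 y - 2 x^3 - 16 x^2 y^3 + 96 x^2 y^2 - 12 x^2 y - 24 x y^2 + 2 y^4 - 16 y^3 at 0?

E_6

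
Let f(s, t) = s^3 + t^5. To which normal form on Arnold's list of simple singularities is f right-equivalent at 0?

E8

The Hessian of f at 0 is [[0, 0], [0, 0]] with rank 0, so corank 2. A Groebner basis of the Jacobian ideal J(f) in C{s,t} is {t^4, s^2}; counting standard monomials gives mu = 8. Corank 2; j^3 = s^3 is a perfect cube, so E-series; the 5-jet and mu = 8 give E_8.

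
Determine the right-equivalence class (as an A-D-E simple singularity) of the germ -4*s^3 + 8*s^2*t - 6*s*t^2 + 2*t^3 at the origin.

D_4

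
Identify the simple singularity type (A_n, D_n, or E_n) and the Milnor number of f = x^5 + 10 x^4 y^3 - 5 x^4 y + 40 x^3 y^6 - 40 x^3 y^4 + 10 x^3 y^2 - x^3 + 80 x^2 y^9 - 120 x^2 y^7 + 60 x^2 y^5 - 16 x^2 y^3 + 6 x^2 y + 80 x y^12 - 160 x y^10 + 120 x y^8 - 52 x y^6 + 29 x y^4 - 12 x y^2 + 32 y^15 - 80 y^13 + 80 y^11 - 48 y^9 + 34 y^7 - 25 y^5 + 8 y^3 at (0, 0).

The Hessian of f at 0 has rank 0. Corank 2; j^3 = -(x - 2*y)^3 is a perfect cube, so E-series; the 5-jet and mu = 8 give E_8.

Type E_{8}, Milnor number mu = 8.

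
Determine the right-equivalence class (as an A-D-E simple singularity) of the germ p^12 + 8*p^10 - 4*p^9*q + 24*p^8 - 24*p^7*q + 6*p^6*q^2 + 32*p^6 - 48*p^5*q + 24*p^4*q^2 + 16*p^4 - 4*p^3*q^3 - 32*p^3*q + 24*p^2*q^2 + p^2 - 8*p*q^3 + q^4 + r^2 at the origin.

The Hessian of f at 0 has rank 2. Corank 1: A-series; mu = 3 gives A_3.

A_{3}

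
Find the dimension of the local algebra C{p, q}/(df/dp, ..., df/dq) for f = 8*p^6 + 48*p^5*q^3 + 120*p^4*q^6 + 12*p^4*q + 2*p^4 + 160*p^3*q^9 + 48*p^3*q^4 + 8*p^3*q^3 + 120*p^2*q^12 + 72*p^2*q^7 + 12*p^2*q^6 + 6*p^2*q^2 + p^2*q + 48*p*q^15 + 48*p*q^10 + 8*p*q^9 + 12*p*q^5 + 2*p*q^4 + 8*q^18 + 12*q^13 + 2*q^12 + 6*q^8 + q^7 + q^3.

4

The Hessian of f at 0 has rank 0. Corank 2; j^3 = q*(p^2 + q^2) splits into three distinct lines over C (the quadratic factor has nonzero discriminant), so D_4.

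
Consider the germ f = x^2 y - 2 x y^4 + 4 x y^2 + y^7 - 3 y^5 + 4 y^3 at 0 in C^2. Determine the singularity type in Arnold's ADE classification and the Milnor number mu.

The Hessian of f at 0 is [[0, 0], [0, 0]] with rank 0, so corank 2. A Groebner basis of the Jacobian ideal J(f) in C{x,y} is {-x*y + y^4 - 2*y^2, x*y^2 + 2*y^3, x^2 + 9*x*y + 14*y^2}; counting standard monomials gives mu = 6. Corank 2; j^3 = y*(x + 2*y)^2 has shape L^2 M (L != M), so D-series; mu = 6 gives D_6.

Type D_{6}, Milnor number mu = 6.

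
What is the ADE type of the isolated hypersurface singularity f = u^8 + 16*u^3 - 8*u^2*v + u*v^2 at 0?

The Hessian of f at 0 has rank 0. Corank 2; j^3 = u*(4*u - v)^2 has shape L^2 M (L != M), so D-series; mu = 9 gives D_9.

D9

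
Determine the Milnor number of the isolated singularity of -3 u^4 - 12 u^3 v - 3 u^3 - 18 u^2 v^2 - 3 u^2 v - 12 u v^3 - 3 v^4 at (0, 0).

The Hessian of f at 0 is [[0, 0], [0, 0]] with rank 0, so corank 2. A Groebner basis of the Jacobian ideal J(f) in C{u,v} is {u*v^2, -u*v/4 + v^3, u^2 + u*v}; counting standard monomials gives mu = 5. Corank 2; j^3 = -3*u^2*(u + v) has shape L^2 M (L != M), so D-series; mu = 5 gives D_5.

5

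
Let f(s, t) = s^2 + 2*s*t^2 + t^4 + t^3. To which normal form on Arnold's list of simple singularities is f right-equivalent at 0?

A_2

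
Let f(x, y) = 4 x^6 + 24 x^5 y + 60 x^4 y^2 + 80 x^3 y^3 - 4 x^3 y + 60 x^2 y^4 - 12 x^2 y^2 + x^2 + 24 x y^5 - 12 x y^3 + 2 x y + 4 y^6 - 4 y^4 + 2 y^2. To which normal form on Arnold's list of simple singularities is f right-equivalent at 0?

A1

The Hessian of f at 0 is [[2, 2], [2, 4]] with rank 2, so corank 0. A Groebner basis of the Jacobian ideal J(f) in C{x,y} is {x, y}; counting standard monomials gives mu = 1. Corank 0: nondegenerate Morse point, so A_1.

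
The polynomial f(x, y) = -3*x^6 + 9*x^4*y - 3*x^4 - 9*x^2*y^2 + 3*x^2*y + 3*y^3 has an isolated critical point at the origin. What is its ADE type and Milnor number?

The Hessian of f at 0 is [[0, 0], [0, 0]] with rank 0, so corank 2. A Groebner basis of the Jacobian ideal J(f) in C{x,y} is {y^3, x^2 + 3*y^2, x*y}; counting standard monomials gives mu = 4. Corank 2; j^3 = 3*y*(x^2 + y^2) splits into three distinct lines over C (the quadratic factor has nonzero discriminant), so D_4.

Type D4, Milnor number mu = 4.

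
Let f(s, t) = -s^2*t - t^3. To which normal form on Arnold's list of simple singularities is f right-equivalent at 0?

D4

The Hessian of f at 0 is [[0, 0], [0, 0]] with rank 0, so corank 2. A Groebner basis of the Jacobian ideal J(f) in C{s,t} is {t^3, s^2 + 3*t^2, s*t}; counting standard monomials gives mu = 4. Corank 2; j^3 = -t*(s^2 + t^2) splits into three distinct lines over C (the quadratic factor has nonzero discriminant), so D_4.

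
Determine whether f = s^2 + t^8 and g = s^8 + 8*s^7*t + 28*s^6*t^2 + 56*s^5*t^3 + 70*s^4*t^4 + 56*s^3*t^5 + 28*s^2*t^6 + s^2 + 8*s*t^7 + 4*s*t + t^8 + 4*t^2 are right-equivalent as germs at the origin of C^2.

Yes.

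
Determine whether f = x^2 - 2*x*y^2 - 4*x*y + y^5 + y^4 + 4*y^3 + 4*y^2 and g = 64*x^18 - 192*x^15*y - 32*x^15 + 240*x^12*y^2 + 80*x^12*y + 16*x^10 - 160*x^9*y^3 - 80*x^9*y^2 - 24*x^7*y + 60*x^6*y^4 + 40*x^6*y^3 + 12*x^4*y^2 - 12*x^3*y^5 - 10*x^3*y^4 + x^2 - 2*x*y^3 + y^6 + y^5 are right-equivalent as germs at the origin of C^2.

The Hessian of f at 0 is [[2, -4], [-4, 8]] with rank 1, so corank 1. A Groebner basis of the Jacobian ideal J(f) in C{x,y} is {x^2 - 4*x*y + 4*x - 8*y, -x + y^2 + 2*y}; counting standard monomials gives mu = 4. Corank 1: A-series; mu = 4 gives A_4. The Hessian of g at 0 is [[2, 0], [0, 0]] with rank 1, so corank 1. A Groebner basis of the Jacobian ideal J(g) in C{x,y} is {-x + y^3, x^2, x*y}; counting standard monomials gives mu = 4. Corank 1: A-series; mu = 4 gives A_4. Both have type A_4, hence right-equivalent.

Yes.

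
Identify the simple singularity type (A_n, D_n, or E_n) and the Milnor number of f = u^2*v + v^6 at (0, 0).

Type D_{7}, Milnor number mu = 7.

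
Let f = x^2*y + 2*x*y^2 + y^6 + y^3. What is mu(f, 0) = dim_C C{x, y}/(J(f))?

7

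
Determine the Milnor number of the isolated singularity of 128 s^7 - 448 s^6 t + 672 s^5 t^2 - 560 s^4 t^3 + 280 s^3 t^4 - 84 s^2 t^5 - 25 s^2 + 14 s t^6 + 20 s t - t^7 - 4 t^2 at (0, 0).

6

The Hessian of f at 0 has rank 1. Corank 1: A-series; mu = 6 gives A_6.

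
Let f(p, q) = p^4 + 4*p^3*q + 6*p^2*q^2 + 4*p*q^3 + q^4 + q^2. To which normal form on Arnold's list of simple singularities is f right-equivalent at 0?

The Hessian of f at 0 is [[0, 0], [0, 2]] with rank 1, so corank 1. A Groebner basis of the Jacobian ideal J(f) in C{p,q} is {p^3, q}; counting standard monomials gives mu = 3. Corank 1: A-series; mu = 3 gives A_3.

A3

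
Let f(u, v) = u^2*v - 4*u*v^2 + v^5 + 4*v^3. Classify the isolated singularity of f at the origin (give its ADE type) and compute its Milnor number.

Type D_6, Milnor number mu = 6.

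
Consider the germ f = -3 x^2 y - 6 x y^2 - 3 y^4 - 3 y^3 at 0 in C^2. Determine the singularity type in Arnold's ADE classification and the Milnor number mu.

Type D_{5}, Milnor number mu = 5.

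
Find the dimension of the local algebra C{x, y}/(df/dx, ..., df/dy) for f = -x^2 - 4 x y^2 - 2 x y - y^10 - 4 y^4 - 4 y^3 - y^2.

9

The Hessian of f at 0 is [[-2, -2], [-2, -2]] with rank 1, so corank 1. A Groebner basis of the Jacobian ideal J(f) in C{x,y} is {x^5 + 5*x^4 + 15*x^3*y - 35*x^3/4 - 27*x^2*y/2 + 23*x^2/8 + 27*x*y/8 - x/4 - y/4, x^4*y - 2*x^4 - 5*x^3*y + 5*x^3/2 + 15*x^2*y/4 - 3*x^2/4 - 7*x*y/8 + x/16 + y/16, x/2 + y^2 + y/2}; counting standard monomials gives mu = 9. Corank 1: A-series; mu = 9 gives A_9.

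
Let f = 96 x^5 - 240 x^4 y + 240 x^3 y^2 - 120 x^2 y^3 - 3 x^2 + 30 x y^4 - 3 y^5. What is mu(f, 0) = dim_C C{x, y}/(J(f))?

4

The Hessian of f at 0 has rank 1. Corank 1: A-series; mu = 4 gives A_4.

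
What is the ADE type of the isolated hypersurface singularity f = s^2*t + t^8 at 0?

D_{9}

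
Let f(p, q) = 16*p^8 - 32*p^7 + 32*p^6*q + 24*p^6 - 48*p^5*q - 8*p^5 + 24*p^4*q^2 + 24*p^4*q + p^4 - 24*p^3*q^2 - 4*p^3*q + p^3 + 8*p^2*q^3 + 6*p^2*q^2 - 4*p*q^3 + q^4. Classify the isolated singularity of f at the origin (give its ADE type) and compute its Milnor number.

Type E_6, Milnor number mu = 6.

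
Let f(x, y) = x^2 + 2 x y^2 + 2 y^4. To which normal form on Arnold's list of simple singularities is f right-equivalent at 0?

A_{3}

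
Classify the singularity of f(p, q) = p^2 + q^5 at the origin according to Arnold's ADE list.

A4

The Hessian of f at 0 has rank 1. Corank 1: A-series; mu = 4 gives A_4.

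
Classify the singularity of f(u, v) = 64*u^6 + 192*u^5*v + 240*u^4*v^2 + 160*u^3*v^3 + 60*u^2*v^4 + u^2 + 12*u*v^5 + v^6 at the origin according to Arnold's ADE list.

A_{5}

The Hessian of f at 0 has rank 1. Corank 1: A-series; mu = 5 gives A_5.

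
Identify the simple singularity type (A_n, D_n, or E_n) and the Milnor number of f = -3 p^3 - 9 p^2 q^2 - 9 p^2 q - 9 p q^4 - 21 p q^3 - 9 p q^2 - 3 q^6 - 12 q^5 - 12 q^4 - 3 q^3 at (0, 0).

The Hessian of f at 0 is [[0, 0], [0, 0]] with rank 0, so corank 2. A Groebner basis of the Jacobian ideal J(f) in C{p,q} is {-p^2 - 2*p*q + q^4 - q^3/3 - q^2, p^3 + 2*p^2 + 4*p*q + 5*q^3/3 + 2*q^2, p^2*q - 5*p^2/3 - 10*p*q/3 - 14*q^3/9 - 5*q^2/3, p^2 + p*q^2 + 2*p*q + 4*q^3/3 + q^2}; counting standard monomials gives mu = 7. Corank 2; j^3 = -3*(p + q)^3 is a perfect cube, so E-series; the 4-jet and mu = 7 give E_7.

Type E7, Milnor number mu = 7.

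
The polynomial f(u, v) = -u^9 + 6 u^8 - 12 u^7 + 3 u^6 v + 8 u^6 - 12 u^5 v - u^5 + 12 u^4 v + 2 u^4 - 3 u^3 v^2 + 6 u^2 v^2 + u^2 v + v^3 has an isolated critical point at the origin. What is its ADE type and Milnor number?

Type D4, Milnor number mu = 4.

The Hessian of f at 0 has rank 0. Corank 2; j^3 = v*(u^2 + v^2) splits into three distinct lines over C (the quadratic factor has nonzero discriminant), so D_4.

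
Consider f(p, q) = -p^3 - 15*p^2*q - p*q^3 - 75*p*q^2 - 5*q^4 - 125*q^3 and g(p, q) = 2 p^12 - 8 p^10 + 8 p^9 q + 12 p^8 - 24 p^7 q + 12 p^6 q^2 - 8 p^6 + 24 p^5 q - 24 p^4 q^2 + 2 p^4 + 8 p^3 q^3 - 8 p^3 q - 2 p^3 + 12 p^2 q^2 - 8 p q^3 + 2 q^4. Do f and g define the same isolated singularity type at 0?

No.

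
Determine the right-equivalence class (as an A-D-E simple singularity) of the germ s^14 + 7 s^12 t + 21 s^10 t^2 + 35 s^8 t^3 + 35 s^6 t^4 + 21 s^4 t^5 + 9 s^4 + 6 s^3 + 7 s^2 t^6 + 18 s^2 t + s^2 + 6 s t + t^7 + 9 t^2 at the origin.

The Hessian of f at 0 is [[2, 6], [6, 18]] with rank 1, so corank 1. A Groebner basis of the Jacobian ideal J(f) in C{s,t} is {14*s*t/729 - 5*s/6561 + t^4 + 4*t^3/27 + t^2/27 - 5*t/2187, s*t^2 - 4*s*t/27 + s/243 + t^3 - t^2/3 + t/81, s^2 + s/3 + t}; counting standard monomials gives mu = 6. Corank 1: A-series; mu = 6 gives A_6.

A_6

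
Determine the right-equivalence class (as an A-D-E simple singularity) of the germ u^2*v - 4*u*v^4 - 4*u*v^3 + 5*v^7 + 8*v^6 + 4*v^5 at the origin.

D_{8}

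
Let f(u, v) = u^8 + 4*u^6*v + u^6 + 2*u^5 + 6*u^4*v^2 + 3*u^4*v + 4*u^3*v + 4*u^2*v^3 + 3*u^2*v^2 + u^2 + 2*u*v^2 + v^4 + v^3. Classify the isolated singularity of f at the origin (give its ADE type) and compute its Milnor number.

Type A_2, Milnor number mu = 2.

The Hessian of f at 0 is [[2, 0], [0, 0]] with rank 1, so corank 1. A Groebner basis of the Jacobian ideal J(f) in C{u,v} is {v^2, u}; counting standard monomials gives mu = 2. Corank 1: A-series; mu = 2 gives A_2.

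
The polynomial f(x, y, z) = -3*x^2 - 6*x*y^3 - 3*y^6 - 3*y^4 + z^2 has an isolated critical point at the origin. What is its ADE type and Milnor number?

Type A_3, Milnor number mu = 3.

The Hessian of f at 0 has rank 2. Corank 1: A-series; mu = 3 gives A_3.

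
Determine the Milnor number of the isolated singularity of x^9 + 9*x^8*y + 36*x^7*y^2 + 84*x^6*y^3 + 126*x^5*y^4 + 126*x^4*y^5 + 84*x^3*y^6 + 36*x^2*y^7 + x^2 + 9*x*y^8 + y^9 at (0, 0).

The Hessian of f at 0 has rank 1. Corank 1: A-series; mu = 8 gives A_8.

8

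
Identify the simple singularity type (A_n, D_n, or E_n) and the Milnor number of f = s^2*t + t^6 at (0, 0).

Type D7, Milnor number mu = 7.

The Hessian of f at 0 is [[0, 0], [0, 0]] with rank 0, so corank 2. A Groebner basis of the Jacobian ideal J(f) in C{s,t} is {s^2/6 + t^5, s^3, s*t}; counting standard monomials gives mu = 7. Corank 2; j^3 = s^2*t has shape L^2 M (L != M), so D-series; mu = 7 gives D_7.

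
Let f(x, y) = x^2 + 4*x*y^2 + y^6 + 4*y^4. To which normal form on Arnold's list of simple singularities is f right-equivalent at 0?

A_{5}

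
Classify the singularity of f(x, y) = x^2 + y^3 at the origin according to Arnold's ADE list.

The Hessian of f at 0 is [[2, 0], [0, 0]] with rank 1, so corank 1. A Groebner basis of the Jacobian ideal J(f) in C{x,y} is {y^2, x}; counting standard monomials gives mu = 2. Corank 1: A-series; mu = 2 gives A_2.

A_{2}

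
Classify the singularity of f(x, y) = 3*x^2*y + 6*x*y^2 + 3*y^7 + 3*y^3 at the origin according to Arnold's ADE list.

D8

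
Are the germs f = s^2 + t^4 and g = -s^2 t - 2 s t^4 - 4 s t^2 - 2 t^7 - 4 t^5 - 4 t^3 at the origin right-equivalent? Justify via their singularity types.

The Hessian of f at 0 is [[2, 0], [0, 0]] with rank 1, so corank 1. A Groebner basis of the Jacobian ideal J(f) in C{s,t} is {t^3, s}; counting standard monomials gives mu = 3. Corank 1: A-series; mu = 3 gives A_3. The Hessian of g at 0 is [[0, 0], [0, 0]] with rank 0, so corank 2. A Groebner basis of the Jacobian ideal J(g) in C{s,t} is {-s^2/6 + s*t^3 - 8*s*t/3 - 14*t^2/3, s*t + t^4 + 2*t^2, s^3 - 12*s*t^2 - 16*t^3, s^2*t + 4*s*t^2 + 4*t^3}; counting standard monomials gives mu = 8. Corank 2; j^3 = -t*(s + 2*t)^2 has shape L^2 M (L != M), so D-series; mu = 8 gives D_8. f is A_3 but g is D_8, hence not right-equivalent.

No.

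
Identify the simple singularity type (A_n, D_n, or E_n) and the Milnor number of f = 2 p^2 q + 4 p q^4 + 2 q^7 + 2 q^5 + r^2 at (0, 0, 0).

The Hessian of f at 0 has rank 1. Corank 2; j^3 = 2*p^2*q has shape L^2 M (L != M), so D-series; mu = 6 gives D_6.

Type D_{6}, Milnor number mu = 6.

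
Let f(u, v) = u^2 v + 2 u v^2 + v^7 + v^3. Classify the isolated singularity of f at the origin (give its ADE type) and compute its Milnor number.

Type D_8, Milnor number mu = 8.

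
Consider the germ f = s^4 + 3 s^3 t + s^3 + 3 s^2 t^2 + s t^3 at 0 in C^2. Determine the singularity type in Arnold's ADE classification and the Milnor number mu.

The Hessian of f at 0 has rank 0. Corank 2; j^3 = s^3 is a perfect cube, so E-series; the 4-jet and mu = 7 give E_7.

Type E_7, Milnor number mu = 7.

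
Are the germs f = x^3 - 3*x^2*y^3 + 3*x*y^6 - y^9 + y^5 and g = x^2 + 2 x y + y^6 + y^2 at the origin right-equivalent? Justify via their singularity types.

The Hessian of f at 0 has rank 0. Corank 2; j^3 = x^3 is a perfect cube, so E-series; the 5-jet and mu = 8 give E_8. The Hessian of g at 0 has rank 1. Corank 1: A-series; mu = 5 gives A_5. f is E_8 but g is A_5, hence not right-equivalent.

No.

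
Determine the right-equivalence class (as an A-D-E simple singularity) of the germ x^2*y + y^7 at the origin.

D8

The Hessian of f at 0 is [[0, 0], [0, 0]] with rank 0, so corank 2. A Groebner basis of the Jacobian ideal J(f) in C{x,y} is {x^2/7 + y^6, x^3, x*y}; counting standard monomials gives mu = 8. Corank 2; j^3 = x^2*y has shape L^2 M (L != M), so D-series; mu = 8 gives D_8.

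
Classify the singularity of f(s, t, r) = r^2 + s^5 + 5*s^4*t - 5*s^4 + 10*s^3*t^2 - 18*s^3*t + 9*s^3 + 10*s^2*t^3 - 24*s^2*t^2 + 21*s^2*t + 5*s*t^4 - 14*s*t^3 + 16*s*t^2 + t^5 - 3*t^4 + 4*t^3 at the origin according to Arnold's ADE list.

The Hessian of f at 0 has rank 1. Corank 2; j^3 = (s + t)*(3*s + 2*t)^2 has shape L^2 M (L != M), so D-series; mu = 5 gives D_5.

D_{5}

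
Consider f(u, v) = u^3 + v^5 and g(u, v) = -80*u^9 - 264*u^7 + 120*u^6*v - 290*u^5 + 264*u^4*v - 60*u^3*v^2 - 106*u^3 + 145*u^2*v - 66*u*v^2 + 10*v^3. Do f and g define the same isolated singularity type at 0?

The Hessian of f at 0 has rank 0. Corank 2; j^3 = u^3 is a perfect cube, so E-series; the 5-jet and mu = 8 give E_8. The Hessian of g at 0 has rank 0. Corank 2; j^3 = -(2*u - v)*(53*u^2 - 46*u*v + 10*v^2) splits into three distinct lines over C (the quadratic factor has nonzero discriminant), so D_4. f is E_8 but g is D_4, hence not right-equivalent.

No.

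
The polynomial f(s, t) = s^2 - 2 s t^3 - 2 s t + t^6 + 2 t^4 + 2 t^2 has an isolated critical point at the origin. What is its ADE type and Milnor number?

Type A_1, Milnor number mu = 1.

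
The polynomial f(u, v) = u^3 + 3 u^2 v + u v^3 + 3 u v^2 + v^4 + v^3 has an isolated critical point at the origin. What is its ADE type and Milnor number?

Type E_{7}, Milnor number mu = 7.

The Hessian of f at 0 has rank 0. Corank 2; j^3 = (u + v)^3 is a perfect cube, so E-series; the 4-jet and mu = 7 give E_7.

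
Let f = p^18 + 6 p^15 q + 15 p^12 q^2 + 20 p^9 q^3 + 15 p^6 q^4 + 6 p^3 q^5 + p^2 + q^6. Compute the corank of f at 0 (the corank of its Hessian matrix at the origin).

The Hessian at 0 is [[2, 0], [0, 0]] of rank 1; hence corank 1.

1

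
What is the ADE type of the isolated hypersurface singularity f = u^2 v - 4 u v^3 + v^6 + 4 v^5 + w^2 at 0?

D_{7}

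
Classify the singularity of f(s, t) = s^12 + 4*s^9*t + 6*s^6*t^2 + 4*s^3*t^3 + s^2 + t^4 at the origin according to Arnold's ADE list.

A_3

The Hessian of f at 0 has rank 1. Corank 1: A-series; mu = 3 gives A_3.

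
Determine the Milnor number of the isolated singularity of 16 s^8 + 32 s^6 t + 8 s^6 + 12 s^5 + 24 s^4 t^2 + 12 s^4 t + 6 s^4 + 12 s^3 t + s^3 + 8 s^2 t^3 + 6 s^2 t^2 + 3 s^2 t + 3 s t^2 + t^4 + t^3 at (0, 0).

6

The Hessian of f at 0 is [[0, 0], [0, 0]] with rank 0, so corank 2. A Groebner basis of the Jacobian ideal J(f) in C{s,t} is {s^3 + 3*s^2/4 + 3*s*t/2 + 3*t^2/4, s^2*t - s^2/2 - s*t - t^2/2, s^2/4 + s*t^2 + s*t/2 + t^2/4, t^3}; counting standard monomials gives mu = 6. Corank 2; j^3 = (s + t)^3 is a perfect cube, so E-series; the 4-jet and mu = 6 give E_6.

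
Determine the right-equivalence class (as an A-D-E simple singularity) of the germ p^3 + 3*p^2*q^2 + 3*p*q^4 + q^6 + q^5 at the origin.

E_8

The Hessian of f at 0 has rank 0. Corank 2; j^3 = p^3 is a perfect cube, so E-series; the 5-jet and mu = 8 give E_8.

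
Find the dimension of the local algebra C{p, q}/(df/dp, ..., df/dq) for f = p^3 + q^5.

8

The Hessian of f at 0 has rank 0. Corank 2; j^3 = p^3 is a perfect cube, so E-series; the 5-jet and mu = 8 give E_8.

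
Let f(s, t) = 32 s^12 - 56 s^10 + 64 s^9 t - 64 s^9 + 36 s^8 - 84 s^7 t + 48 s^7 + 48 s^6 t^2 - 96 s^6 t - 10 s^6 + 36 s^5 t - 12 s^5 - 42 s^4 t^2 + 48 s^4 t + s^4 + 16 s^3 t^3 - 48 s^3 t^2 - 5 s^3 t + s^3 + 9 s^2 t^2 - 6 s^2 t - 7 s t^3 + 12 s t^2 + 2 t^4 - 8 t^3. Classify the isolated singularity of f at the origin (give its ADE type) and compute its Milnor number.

The Hessian of f at 0 has rank 0. Corank 2; j^3 = (s - 2*t)^3 is a perfect cube, so E-series; the 4-jet and mu = 7 give E_7.

Type E_{7}, Milnor number mu = 7.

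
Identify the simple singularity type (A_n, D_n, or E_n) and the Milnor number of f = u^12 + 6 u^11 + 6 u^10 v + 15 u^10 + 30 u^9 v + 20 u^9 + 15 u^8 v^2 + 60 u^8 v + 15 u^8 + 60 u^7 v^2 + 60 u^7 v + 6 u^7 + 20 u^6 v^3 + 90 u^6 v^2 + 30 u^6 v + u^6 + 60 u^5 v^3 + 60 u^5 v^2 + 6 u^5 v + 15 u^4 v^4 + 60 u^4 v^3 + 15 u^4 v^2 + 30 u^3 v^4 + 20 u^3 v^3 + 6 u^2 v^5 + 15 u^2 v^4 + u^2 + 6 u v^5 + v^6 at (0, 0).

Type A_{5}, Milnor number mu = 5.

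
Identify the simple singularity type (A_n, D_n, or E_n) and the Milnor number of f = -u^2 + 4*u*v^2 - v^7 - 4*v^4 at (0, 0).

Type A_6, Milnor number mu = 6.

The Hessian of f at 0 has rank 1. Corank 1: A-series; mu = 6 gives A_6.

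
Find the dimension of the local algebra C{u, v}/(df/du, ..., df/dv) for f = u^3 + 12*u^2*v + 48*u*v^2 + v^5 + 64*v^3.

8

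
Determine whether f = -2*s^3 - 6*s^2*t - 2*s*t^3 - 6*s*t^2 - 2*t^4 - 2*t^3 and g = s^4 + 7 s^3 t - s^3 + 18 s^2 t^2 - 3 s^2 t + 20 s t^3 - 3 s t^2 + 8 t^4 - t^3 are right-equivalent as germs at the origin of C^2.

The Hessian of f at 0 is [[0, 0], [0, 0]] with rank 0, so corank 2. A Groebner basis of the Jacobian ideal J(f) in C{s,t} is {s^3 + 3*s^2*t + 6*s^2 + 12*s*t + 6*t^2, -3*s^2 + s*t^2 - 6*s*t - 3*t^2, 3*s^2 + 6*s*t + t^3 + 3*t^2}; counting standard monomials gives mu = 7. Corank 2; j^3 = -2*(s + t)^3 is a perfect cube, so E-series; the 4-jet and mu = 7 give E_7. The Hessian of g at 0 is [[0, 0], [0, 0]] with rank 0, so corank 2. A Groebner basis of the Jacobian ideal J(g) in C{s,t} is {3*s^2 + 6*s*t + t^4 - t^3 + 3*t^2, s^3 - 9*s^2 - 18*s*t + 4*t^3 - 9*t^2, s^2*t + 5*s^2 + 10*s*t - 8*t^3/3 + 5*t^2, -2*s^2 + s*t^2 - 4*s*t + 5*t^3/3 - 2*t^2}; counting standard monomials gives mu = 7. Corank 2; j^3 = -(s + t)^3 is a perfect cube, so E-series; the 4-jet and mu = 7 give E_7. Both have type E_7, hence right-equivalent.

Yes.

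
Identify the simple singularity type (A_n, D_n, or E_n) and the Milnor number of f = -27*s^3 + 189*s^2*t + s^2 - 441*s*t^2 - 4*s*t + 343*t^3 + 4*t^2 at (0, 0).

The Hessian of f at 0 is [[2, -4], [-4, 8]] with rank 1, so corank 1. A Groebner basis of the Jacobian ideal J(f) in C{s,t} is {t^2, s - 2*t}; counting standard monomials gives mu = 2. Corank 1: A-series; mu = 2 gives A_2.

Type A_2, Milnor number mu = 2.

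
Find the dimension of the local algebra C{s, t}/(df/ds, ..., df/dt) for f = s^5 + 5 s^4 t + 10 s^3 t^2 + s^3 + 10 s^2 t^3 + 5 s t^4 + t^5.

8

The Hessian of f at 0 has rank 0. Corank 2; j^3 = s^3 is a perfect cube, so E-series; the 5-jet and mu = 8 give E_8.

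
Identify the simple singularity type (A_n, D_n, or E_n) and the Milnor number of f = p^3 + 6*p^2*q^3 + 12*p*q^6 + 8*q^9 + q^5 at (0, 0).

The Hessian of f at 0 is [[0, 0], [0, 0]] with rank 0, so corank 2. A Groebner basis of the Jacobian ideal J(f) in C{p,q} is {p^2/4 + p*q^3, q^4, p^3, p^2*q}; counting standard monomials gives mu = 8. Corank 2; j^3 = p^3 is a perfect cube, so E-series; the 5-jet and mu = 8 give E_8.

Type E_8, Milnor number mu = 8.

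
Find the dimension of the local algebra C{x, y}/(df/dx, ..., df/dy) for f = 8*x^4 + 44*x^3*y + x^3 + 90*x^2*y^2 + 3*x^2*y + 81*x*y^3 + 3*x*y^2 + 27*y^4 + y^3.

The Hessian of f at 0 has rank 0. Corank 2; j^3 = (x + y)^3 is a perfect cube, so E-series; the 4-jet and mu = 7 give E_7.

7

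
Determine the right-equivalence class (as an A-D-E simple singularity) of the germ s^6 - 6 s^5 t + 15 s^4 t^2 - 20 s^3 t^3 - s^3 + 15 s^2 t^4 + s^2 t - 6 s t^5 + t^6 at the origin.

D7

The Hessian of f at 0 has rank 0. Corank 2; j^3 = -s^2*(s - t) has shape L^2 M (L != M), so D-series; mu = 7 gives D_7.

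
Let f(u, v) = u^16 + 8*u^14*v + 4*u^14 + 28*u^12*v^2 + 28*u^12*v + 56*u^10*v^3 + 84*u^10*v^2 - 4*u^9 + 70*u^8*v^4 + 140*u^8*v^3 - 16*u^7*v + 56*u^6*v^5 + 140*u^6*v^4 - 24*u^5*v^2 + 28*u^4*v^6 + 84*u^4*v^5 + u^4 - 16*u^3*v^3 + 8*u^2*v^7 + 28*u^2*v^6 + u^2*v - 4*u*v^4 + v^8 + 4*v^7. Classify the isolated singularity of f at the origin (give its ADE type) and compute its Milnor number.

Type D_{9}, Milnor number mu = 9.

The Hessian of f at 0 has rank 0. Corank 2; j^3 = u^2*v has shape L^2 M (L != M), so D-series; mu = 9 gives D_9.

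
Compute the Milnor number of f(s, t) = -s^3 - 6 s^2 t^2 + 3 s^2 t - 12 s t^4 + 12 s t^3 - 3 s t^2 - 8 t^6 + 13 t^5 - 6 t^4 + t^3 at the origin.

The Hessian of f at 0 is [[0, 0], [0, 0]] with rank 0, so corank 2. A Groebner basis of the Jacobian ideal J(f) in C{s,t} is {t^4, s^3 - 3*s^2*t - 3*s^2/4 + 3*s*t/2 + 2*t^3 - 3*t^2/4, s^2/4 + s*t^2 - s*t/2 - t^3 + t^2/4}; counting standard monomials gives mu = 8. Corank 2; j^3 = -(s - t)^3 is a perfect cube, so E-series; the 5-jet and mu = 8 give E_8.

8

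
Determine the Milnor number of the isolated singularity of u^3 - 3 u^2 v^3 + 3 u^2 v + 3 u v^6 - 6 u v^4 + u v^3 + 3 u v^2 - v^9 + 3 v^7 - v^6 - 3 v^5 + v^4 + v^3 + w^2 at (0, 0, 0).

7

The Hessian of f at 0 has rank 1. Corank 2; j^3 = (u + v)^3 is a perfect cube, so E-series; the 4-jet and mu = 7 give E_7.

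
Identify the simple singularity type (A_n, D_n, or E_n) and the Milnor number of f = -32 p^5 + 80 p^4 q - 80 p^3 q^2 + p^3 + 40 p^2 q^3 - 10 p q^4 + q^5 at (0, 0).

Type E_{8}, Milnor number mu = 8.

The Hessian of f at 0 has rank 0. Corank 2; j^3 = p^3 is a perfect cube, so E-series; the 5-jet and mu = 8 give E_8.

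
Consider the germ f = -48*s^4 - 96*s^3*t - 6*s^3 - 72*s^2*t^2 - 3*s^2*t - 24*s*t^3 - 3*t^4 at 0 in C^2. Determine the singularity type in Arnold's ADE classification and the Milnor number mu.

Type D_{5}, Milnor number mu = 5.

The Hessian of f at 0 is [[0, 0], [0, 0]] with rank 0, so corank 2. A Groebner basis of the Jacobian ideal J(f) in C{s,t} is {s*t^2, -s*t/8 + t^3, s^2 + s*t/2}; counting standard monomials gives mu = 5. Corank 2; j^3 = -3*s^2*(2*s + t) has shape L^2 M (L != M), so D-series; mu = 5 gives D_5.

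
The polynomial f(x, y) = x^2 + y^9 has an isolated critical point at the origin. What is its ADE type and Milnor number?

Type A_{8}, Milnor number mu = 8.

The Hessian of f at 0 has rank 1. Corank 1: A-series; mu = 8 gives A_8.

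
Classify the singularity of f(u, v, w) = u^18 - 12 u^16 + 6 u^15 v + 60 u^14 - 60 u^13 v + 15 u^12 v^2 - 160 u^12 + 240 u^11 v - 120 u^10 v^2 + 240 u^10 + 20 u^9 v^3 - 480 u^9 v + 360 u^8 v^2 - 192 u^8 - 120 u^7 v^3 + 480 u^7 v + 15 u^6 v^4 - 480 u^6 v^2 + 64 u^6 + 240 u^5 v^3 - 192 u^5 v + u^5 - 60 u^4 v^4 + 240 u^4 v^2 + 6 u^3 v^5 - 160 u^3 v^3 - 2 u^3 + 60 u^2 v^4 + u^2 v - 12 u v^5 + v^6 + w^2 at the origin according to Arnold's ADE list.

D_7

The Hessian of f at 0 is [[0, 0, 0], [0, 0, 0], [0, 0, 2]] with rank 1, so corank 2. A Groebner basis of the Jacobian ideal J(f) in C{u,v,w} is {u*v/12 + v^5, u*v^2, u^2 - u*v/2, w}; counting standard monomials gives mu = 7. Corank 2; j^3 = -u^2*(2*u - v) has shape L^2 M (L != M), so D-series; mu = 7 gives D_7.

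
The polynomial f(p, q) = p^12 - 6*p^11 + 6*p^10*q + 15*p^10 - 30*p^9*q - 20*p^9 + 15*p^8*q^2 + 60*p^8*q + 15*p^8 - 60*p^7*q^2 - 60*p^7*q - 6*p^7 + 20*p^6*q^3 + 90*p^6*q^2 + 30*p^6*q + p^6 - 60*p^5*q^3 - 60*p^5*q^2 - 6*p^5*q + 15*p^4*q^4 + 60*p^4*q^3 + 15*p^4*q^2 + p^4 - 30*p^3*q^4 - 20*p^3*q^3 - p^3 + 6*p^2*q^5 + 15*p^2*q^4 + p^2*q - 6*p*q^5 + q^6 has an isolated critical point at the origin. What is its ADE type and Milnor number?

Type D_{7}, Milnor number mu = 7.

The Hessian of f at 0 has rank 0. Corank 2; j^3 = -p^2*(p - q) has shape L^2 M (L != M), so D-series; mu = 7 gives D_7.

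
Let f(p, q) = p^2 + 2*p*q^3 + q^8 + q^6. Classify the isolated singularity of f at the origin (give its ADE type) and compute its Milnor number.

The Hessian of f at 0 has rank 1. Corank 1: A-series; mu = 7 gives A_7.

Type A_{7}, Milnor number mu = 7.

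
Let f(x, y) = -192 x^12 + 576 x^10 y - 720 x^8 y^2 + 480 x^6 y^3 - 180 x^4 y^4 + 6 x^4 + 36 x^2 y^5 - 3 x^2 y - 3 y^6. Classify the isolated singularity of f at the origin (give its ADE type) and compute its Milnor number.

The Hessian of f at 0 is [[0, 0], [0, 0]] with rank 0, so corank 2. A Groebner basis of the Jacobian ideal J(f) in C{x,y} is {x^2/6 + y^5, x^3, x*y}; counting standard monomials gives mu = 7. Corank 2; j^3 = -3*x^2*y has shape L^2 M (L != M), so D-series; mu = 7 gives D_7.

Type D_7, Milnor number mu = 7.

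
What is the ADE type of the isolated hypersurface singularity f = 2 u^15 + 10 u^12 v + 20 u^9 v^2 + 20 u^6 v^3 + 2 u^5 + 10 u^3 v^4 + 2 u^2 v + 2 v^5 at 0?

D6

The Hessian of f at 0 has rank 0. Corank 2; j^3 = 2*u^2*v has shape L^2 M (L != M), so D-series; mu = 6 gives D_6.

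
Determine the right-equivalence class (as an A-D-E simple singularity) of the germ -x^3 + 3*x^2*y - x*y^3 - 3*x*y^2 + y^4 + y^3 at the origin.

E_{7}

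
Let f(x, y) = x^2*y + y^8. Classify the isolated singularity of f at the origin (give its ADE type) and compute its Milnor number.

Type D_{9}, Milnor number mu = 9.

The Hessian of f at 0 has rank 0. Corank 2; j^3 = x^2*y has shape L^2 M (L != M), so D-series; mu = 9 gives D_9.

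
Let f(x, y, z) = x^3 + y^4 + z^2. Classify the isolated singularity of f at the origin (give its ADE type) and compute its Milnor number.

The Hessian of f at 0 has rank 1. Corank 2; j^3 = x^3 is a perfect cube, so E-series; the 4-jet and mu = 6 give E_6.

Type E_6, Milnor number mu = 6.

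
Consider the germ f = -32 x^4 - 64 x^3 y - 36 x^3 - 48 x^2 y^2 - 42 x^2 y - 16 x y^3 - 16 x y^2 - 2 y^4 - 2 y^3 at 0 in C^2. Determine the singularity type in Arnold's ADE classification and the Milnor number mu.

Type D_{5}, Milnor number mu = 5.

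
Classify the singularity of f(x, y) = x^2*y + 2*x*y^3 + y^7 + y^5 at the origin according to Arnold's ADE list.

The Hessian of f at 0 has rank 0. Corank 2; j^3 = x^2*y has shape L^2 M (L != M), so D-series; mu = 8 gives D_8.

D8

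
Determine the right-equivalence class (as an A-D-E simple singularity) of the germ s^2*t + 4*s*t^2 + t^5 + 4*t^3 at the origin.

The Hessian of f at 0 has rank 0. Corank 2; j^3 = t*(s + 2*t)^2 has shape L^2 M (L != M), so D-series; mu = 6 gives D_6.

D_6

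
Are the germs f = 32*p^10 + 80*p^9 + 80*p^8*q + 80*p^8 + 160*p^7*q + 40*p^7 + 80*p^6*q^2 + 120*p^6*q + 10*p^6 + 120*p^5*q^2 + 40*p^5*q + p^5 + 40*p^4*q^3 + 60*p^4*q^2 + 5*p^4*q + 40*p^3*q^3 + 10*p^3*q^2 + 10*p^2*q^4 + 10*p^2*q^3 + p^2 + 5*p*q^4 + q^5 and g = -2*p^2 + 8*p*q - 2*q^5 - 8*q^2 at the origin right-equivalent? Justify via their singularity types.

Yes.

The Hessian of f at 0 is [[2, 0], [0, 0]] with rank 1, so corank 1. A Groebner basis of the Jacobian ideal J(f) in C{p,q} is {q^4, p}; counting standard monomials gives mu = 4. Corank 1: A-series; mu = 4 gives A_4. The Hessian of g at 0 is [[-4, 8], [8, -16]] with rank 1, so corank 1. A Groebner basis of the Jacobian ideal J(g) in C{p,q} is {q^4, p - 2*q}; counting standard monomials gives mu = 4. Corank 1: A-series; mu = 4 gives A_4. Both have type A_4, hence right-equivalent.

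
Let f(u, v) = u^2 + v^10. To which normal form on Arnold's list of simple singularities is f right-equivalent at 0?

The Hessian of f at 0 is [[2, 0], [0, 0]] with rank 1, so corank 1. A Groebner basis of the Jacobian ideal J(f) in C{u,v} is {v^9, u}; counting standard monomials gives mu = 9. Corank 1: A-series; mu = 9 gives A_9.

A9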